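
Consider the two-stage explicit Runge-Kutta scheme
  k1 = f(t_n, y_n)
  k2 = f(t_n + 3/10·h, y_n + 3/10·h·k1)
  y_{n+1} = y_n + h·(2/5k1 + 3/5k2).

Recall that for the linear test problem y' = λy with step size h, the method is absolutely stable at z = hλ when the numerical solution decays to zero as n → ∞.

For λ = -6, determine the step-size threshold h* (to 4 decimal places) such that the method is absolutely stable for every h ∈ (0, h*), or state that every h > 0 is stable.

(-5.5556,0); λ=-6 ⇒ h* = (50/9)/6 = 0.9259.

Set f=λy, z=hλ:
  k1=λy_n ⇒ h·k1=z·y_n;  k2=λ(1+3/10z)y_n ⇒ h·k2=z(1+3/10z)y_n
  y_{n+1}/y_n = 1 + 2/5z + 3/5z(1+3/10z) = 1 + z + 9/50z²
  R(z) = 1 + z + 9/50z².

Need |R(x)|<1, x<0.
x=-0.37: |R|=0.6546
R=1: x+9/50x²=0 ⇒ x=−50/9=-5.5556; min R=1−1/(4·9/50)=-0.3889>−1
Confirm numerically:
  x=-5.535: |R|=0.97952 <1
  x=-4.869: |R|=0.39829 <1
  x=-2.539: |R|=0.37863 <1
  x=-6.002: |R|=1.48232 >1
  x=-5.953: |R|=1.42588 >1
Stable set (-5.5556, 0).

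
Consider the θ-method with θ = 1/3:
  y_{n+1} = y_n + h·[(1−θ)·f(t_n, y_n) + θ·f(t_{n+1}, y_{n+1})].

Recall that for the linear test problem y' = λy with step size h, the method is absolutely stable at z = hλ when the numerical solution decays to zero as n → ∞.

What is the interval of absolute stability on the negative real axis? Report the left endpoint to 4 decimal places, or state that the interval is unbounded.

(-6.0000, 0).

On y'=λy, z=hλ:
  y_{n+1} = y_n + z·[2/3·y_n + 1/3·y_{n+1}] ⇒ (1 − 1/3z)y_{n+1} = (1 + 2/3z)y_n
  Hence R(z) = (1 + 2/3z)/(1 − 1/3z).

Find x<0 with |R(x)|<1.
x=-1.56: |R|=0.0263
R=−1: 1+2/3x = −1+1/3x ⇒ -1/3x=2 ⇒ x=2/(-1/3)=-6.0000
Confirm numerically:
  x=-5.403: |R|=0.92895 <1
  x=-5.094: |R|=0.88807 <1
  x=-3.441: |R|=0.60270 <1
  x=-2.420: |R|=0.33948 <1
  x=-6.437: |R|=1.04631 >1
  x=-6.420: |R|=1.04459 >1
  x=-6.361: |R|=1.03856 >1
Stable set (-6.0000, 0).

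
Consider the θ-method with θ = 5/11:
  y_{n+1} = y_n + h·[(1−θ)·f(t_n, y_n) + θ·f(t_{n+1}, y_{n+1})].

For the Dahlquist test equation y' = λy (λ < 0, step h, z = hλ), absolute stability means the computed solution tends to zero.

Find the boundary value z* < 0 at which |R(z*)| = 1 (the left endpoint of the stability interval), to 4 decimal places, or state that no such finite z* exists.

On y'=λy, z=hλ:
  y_{n+1} = y_n + z·[6/11·y_n + 5/11·y_{n+1}] ⇒ (1 − 5/11z)y_{n+1} = (1 + 6/11z)y_n
  R(z) = (1 + 6/11z)/(1 − 5/11z).

Solve |R(x)|<1 on ℝ⁻.
x=-0.53: |R|=0.5729
R=−1: 1+6/11x = −1+5/11x ⇒ -1/11x=2 ⇒ x=2/(-1/11)=-22.0000
Confirm numerically:
  x=-13.495: |R|=0.89162 <1
  x=-10.755: |R|=0.82640 <1
  x=-8.955: |R|=0.76611 <1
  x=-22.398: |R|=1.00324 >1
  x=-22.345: |R|=1.00281 >1
Stable set (-22.0000, 0).

left endpoint -22.0000.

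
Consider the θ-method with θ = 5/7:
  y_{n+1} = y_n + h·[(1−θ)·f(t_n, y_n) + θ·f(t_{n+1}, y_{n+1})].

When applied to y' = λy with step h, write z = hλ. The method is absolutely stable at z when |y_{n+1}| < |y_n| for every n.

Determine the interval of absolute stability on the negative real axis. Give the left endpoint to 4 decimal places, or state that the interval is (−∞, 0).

On y'=λy, z=hλ:
  y_{n+1} = y_n + z·[2/7·y_n + 5/7·y_{n+1}] ⇒ (1 − 5/7z)y_{n+1} = (1 + 2/7z)y_n
  R(z) = (1 + 2/7z)/(1 − 5/7z).

Need |R(x)|<1, x<0.
x=-0.57: |R|=0.5949
x=-2: |R|=0.1765
x=-10: |R|=0.2281
x=-100: |R|=0.3807
θ=5/7≥1/2 ⇒ |1+2/7x|<|1−5/7x| ∀x<0 ⇒ unbounded interval.

unbounded; (−∞, 0).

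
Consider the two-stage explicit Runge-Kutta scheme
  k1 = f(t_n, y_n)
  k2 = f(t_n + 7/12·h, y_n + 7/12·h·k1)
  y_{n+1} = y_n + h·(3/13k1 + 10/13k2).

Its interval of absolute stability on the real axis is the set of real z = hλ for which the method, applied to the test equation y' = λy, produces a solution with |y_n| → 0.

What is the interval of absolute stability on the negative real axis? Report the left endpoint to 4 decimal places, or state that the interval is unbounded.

On y'=λy, z=hλ:
  k1=λy_n ⇒ h·k1=z·y_n;  k2=λ(1+7/12z)y_n ⇒ h·k2=z(1+7/12z)y_n
  y_{n+1}/y_n = 1 + 3/13z + 10/13z(1+7/12z) = 1 + z + 35/78z²
  so R(z) = 1 + z + 35/78z².

Solve |R(x)|<1 on ℝ⁻.
x=-1.23: |R|=0.4489
R=1: x+35/78x²=0 ⇒ x=−78/35=-2.2286; min R=1−1/(4·35/78)=0.4429>−1
Confirm numerically:
  x=-2.106: |R|=0.88417 <1
  x=-1.780: |R|=0.64172 <1
  x=-1.342: |R|=0.46612 <1
  x=-2.704: |R|=1.57685 >1
  x=-2.379: |R|=1.16058 >1
Interval (-2.2286, 0).

(-2.2286, 0).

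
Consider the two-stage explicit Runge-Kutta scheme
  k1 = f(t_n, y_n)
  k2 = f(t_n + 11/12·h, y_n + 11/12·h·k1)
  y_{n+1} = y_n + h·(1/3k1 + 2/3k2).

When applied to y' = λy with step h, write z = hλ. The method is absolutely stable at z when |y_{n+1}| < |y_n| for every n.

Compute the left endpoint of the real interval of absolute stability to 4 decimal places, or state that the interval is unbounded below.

left endpoint -1.6364.

On y'=λy, z=hλ:
  k1=λy_n ⇒ h·k1=z·y_n;  k2=λ(1+11/12z)y_n ⇒ h·k2=z(1+11/12z)y_n
  y_{n+1}/y_n = 1 + 1/3z + 2/3z(1+11/12z) = 1 + z + 11/18z²
  R(z) = 1 + z + 11/18z².

Find x<0 with |R(x)|<1.
x=-1.61: |R|=0.9741
R=1: x+11/18x²=0 ⇒ x=−18/11=-1.6364; min R=1−1/(4·11/18)=0.5909>−1
Confirm numerically:
  x=-1.541: |R|=0.91019 <1
  x=-1.490: |R|=0.86673 <1
  x=-1.065: |R|=0.62814 <1
  x=-1.987: |R|=1.42577 >1
  x=-1.958: |R|=1.38486 >1
Stable set (-1.6364, 0).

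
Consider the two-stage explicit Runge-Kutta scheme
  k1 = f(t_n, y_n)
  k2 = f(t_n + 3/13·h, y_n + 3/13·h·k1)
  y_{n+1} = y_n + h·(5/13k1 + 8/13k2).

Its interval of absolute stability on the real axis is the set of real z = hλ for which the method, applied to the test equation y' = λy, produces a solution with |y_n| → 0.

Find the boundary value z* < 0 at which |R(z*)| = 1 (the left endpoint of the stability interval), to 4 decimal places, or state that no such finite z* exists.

z* = -7.0417.

Set f=λy, z=hλ:
  k1=λy_n ⇒ h·k1=z·y_n;  k2=λ(1+3/13z)y_n ⇒ h·k2=z(1+3/13z)y_n
  y_{n+1}/y_n = 1 + 5/13z + 8/13z(1+3/13z) = 1 + z + 24/169z²
  R(z) = 1 + z + 24/169z².

Find x<0 with |R(x)|<1.
x=-0.94: |R|=0.1855
R=1: x+24/169x²=0 ⇒ x=−169/24=-7.0417; min R=1−1/(4·24/169)=-0.7604>−1
Confirm numerically:
  x=-6.647: |R|=0.62745 <1
  x=-5.071: |R|=0.41916 <1
  x=-4.784: |R|=0.53382 <1
  x=-4.227: |R|=0.68960 <1
  x=-7.550: |R|=1.54503 >1
  x=-7.200: |R|=1.16189 >1
  x=-7.195: |R|=1.15667 >1
So |R|<1 on (-7.0417, 0).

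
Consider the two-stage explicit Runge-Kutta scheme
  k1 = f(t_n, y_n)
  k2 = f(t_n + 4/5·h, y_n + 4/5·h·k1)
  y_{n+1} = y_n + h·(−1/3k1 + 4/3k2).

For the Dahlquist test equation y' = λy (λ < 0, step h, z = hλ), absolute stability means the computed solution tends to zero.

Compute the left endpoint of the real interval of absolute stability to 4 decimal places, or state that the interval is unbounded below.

z* = -0.9375.

Test eqn y'=λy, z=hλ:
  k1=λy_n ⇒ h·k1=z·y_n;  k2=λ(1+4/5z)y_n ⇒ h·k2=z(1+4/5z)y_n
  y_{n+1}/y_n = 1 − 1/3z + 4/3z(1+4/5z) = 1 + z + 16/15z²
  ⇒ R(z) = 1 + z + 16/15z².

Solve |R(x)|<1 on ℝ⁻.
x=-1.12: |R|=1.2180
R=1: x+16/15x²=0 ⇒ x=−15/16=-0.9375; min R=1−1/(4·16/15)=0.7656>−1
Confirm numerically:
  x=-0.667: |R|=0.80755 <1
  x=-0.640: |R|=0.79691 <1
  x=-0.553: |R|=0.77320 <1
  x=-0.431: |R|=0.76715 <1
  x=-1.301: |R|=1.50444 >1
  x=-1.240: |R|=1.40011 >1
Stable set (-0.9375, 0).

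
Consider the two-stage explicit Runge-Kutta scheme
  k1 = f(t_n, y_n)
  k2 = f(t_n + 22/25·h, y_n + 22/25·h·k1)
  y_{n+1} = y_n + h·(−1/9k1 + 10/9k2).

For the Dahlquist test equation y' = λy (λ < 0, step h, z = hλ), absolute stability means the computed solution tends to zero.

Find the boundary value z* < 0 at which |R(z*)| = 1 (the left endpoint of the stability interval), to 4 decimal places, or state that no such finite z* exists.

Set f=λy, z=hλ:
  k1=λy_n ⇒ h·k1=z·y_n;  k2=λ(1+22/25z)y_n ⇒ h·k2=z(1+22/25z)y_n
  y_{n+1}/y_n = 1 − 1/9z + 10/9z(1+22/25z) = 1 + z + 44/45z²
  so R(z) = 1 + z + 44/45z².

Need |R(x)|<1, x<0.
x=-1.76: |R|=2.2688
R=1: x+44/45x²=0 ⇒ x=−45/44=-1.0227; min R=1−1/(4·44/45)=0.7443>−1
Confirm numerically:
  x=-0.891: |R|=0.88524 <1
  x=-0.641: |R|=0.76075 <1
  x=-0.625: |R|=0.75694 <1
  x=-0.442: |R|=0.74902 <1
  x=-1.593: |R|=1.88826 >1
  x=-1.246: |R|=1.27202 >1
  x=-1.051: |R|=1.02905 >1
Interval (-1.0227, 0).

z* = -1.0227.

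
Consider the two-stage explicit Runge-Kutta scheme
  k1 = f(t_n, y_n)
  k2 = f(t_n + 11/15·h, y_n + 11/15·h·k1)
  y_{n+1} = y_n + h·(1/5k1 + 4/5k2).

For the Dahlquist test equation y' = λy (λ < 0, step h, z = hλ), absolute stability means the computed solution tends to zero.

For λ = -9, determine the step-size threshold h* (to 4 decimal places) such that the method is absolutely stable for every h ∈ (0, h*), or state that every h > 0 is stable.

On y'=λy, z=hλ:
  k1=λy_n ⇒ h·k1=z·y_n;  k2=λ(1+11/15z)y_n ⇒ h·k2=z(1+11/15z)y_n
  y_{n+1}/y_n = 1 + 1/5z + 4/5z(1+11/15z) = 1 + z + 44/75z²
  ⇒ R(z) = 1 + z + 44/75z².

Solve |R(x)|<1 on ℝ⁻.
x=-0.47: |R|=0.6596
R=1: x+44/75x²=0 ⇒ x=−75/44=-1.7045; min R=1−1/(4·44/75)=0.5739>−1
Confirm numerically:
  x=-1.608: |R|=0.90892 <1
  x=-1.544: |R|=0.85458 <1
  x=-0.880: |R|=0.57431 <1
  x=-2.009: |R|=1.35883 >1
  x=-1.907: |R|=1.22650 >1
Stable set (-1.7045, 0).

(-1.7045,0); λ=-9 ⇒ h* = (75/44)/9 = 0.1894.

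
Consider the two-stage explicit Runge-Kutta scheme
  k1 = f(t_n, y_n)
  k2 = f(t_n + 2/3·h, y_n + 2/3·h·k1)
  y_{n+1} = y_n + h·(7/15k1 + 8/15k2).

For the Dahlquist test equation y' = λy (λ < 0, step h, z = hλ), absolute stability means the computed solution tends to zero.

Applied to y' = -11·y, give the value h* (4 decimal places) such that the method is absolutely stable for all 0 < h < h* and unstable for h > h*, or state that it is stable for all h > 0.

(-2.8125,0); λ=-11 ⇒ h* = (45/16)/11 = 0.2557.

With y'=λy (z=hλ):
  k1=λy_n ⇒ h·k1=z·y_n;  k2=λ(1+2/3z)y_n ⇒ h·k2=z(1+2/3z)y_n
  y_{n+1}/y_n = 1 + 7/15z + 8/15z(1+2/3z) = 1 + z + 16/45z²
  Hence R(z) = 1 + z + 16/45z².

Boundary: |R(x)|=1, x<0.
x=-1.43: |R|=0.2971
R=1: x+16/45x²=0 ⇒ x=−45/16=-2.8125; min R=1−1/(4·16/45)=0.2969>−1
Confirm numerically:
  x=-2.788: |R|=0.97571 <1
  x=-1.819: |R|=0.35745 <1
  x=-1.550: |R|=0.30422 <1
  x=-3.330: |R|=1.61272 >1
  x=-2.839: |R|=1.02675 >1
So |R|<1 on (-2.8125, 0).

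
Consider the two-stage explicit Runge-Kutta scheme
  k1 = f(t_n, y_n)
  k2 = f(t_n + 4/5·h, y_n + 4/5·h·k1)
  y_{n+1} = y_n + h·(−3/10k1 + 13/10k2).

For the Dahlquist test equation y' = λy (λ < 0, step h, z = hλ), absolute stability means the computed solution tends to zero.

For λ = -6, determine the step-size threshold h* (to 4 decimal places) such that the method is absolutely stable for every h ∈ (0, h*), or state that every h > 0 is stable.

On y'=λy, z=hλ:
  k1=λy_n ⇒ h·k1=z·y_n;  k2=λ(1+4/5z)y_n ⇒ h·k2=z(1+4/5z)y_n
  y_{n+1}/y_n = 1 − 3/10z + 13/10z(1+4/5z) = 1 + z + 26/25z²
  R(z) = 1 + z + 26/25z².

Need |R(x)|<1, x<0.
x=-1.65: |R|=2.1814
R=1: x+26/25x²=0 ⇒ x=−25/26=-0.9615; min R=1−1/(4·26/25)=0.7596>−1
Confirm numerically:
  x=-0.910: |R|=0.95122 <1
  x=-0.838: |R|=0.89233 <1
  x=-0.538: |R|=0.76302 <1
  x=-0.516: |R|=0.76091 <1
  x=-1.235: |R|=1.35123 >1
  x=-1.047: |R|=1.09306 >1
  x=-1.043: |R|=1.08836 >1
So |R|<1 on (-0.9615, 0).

(-0.9615,0); λ=-6 ⇒ h* = (25/26)/6 = 0.1603.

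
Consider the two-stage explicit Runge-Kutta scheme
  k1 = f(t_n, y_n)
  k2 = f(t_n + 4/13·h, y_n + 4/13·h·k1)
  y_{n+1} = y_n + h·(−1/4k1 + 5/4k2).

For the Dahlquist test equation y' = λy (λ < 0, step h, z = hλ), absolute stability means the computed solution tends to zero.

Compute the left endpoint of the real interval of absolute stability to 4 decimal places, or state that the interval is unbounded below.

Set f=λy, z=hλ:
  k1=λy_n ⇒ h·k1=z·y_n;  k2=λ(1+4/13z)y_n ⇒ h·k2=z(1+4/13z)y_n
  y_{n+1}/y_n = 1 − 1/4z + 5/4z(1+4/13z) = 1 + z + 5/13z²
  ⇒ R(z) = 1 + z + 5/13z².

Need |R(x)|<1, x<0.
x=-1.3: |R|=0.3500
R=1: x+5/13x²=0 ⇒ x=−13/5=-2.6000; min R=1−1/(4·5/13)=0.3500>−1
Confirm numerically:
  x=-1.899: |R|=0.48800 <1
  x=-1.654: |R|=0.39820 <1
  x=-1.635: |R|=0.39316 <1
  x=-1.326: |R|=0.35026 <1
  x=-3.160: |R|=1.68062 >1
  x=-2.994: |R|=1.45371 >1
Interval (-2.6000, 0).

z* = -2.6000.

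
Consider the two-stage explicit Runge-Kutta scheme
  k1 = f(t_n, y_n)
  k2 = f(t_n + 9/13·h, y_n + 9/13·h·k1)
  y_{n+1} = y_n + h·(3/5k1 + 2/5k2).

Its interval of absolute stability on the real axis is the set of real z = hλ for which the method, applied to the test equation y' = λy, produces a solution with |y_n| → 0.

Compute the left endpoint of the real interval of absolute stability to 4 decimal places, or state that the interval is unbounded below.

Test eqn y'=λy, z=hλ:
  k1=λy_n ⇒ h·k1=z·y_n;  k2=λ(1+9/13z)y_n ⇒ h·k2=z(1+9/13z)y_n
  y_{n+1}/y_n = 1 + 3/5z + 2/5z(1+9/13z) = 1 + z + 18/65z²
  ⇒ R(z) = 1 + z + 18/65z².

Need |R(x)|<1, x<0.
x=-0.54: |R|=0.5408
R=1: x+18/65x²=0 ⇒ x=−65/18=-3.6111; min R=1−1/(4·18/65)=0.0972>−1
Confirm numerically:
  x=-3.258: |R|=0.68142 <1
  x=-2.616: |R|=0.27911 <1
  x=-1.813: |R|=0.09724 <1
  x=-4.187: |R|=1.66773 >1
  x=-4.019: |R|=1.45396 >1
Interval (-3.6111, 0).

z* = -3.6111.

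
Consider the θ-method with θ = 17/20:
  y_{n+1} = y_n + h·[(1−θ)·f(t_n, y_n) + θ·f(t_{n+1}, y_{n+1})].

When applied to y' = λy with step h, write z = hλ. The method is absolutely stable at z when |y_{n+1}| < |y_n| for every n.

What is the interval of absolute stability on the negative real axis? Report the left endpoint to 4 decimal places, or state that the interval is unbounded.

With y'=λy (z=hλ):
  y_{n+1} = y_n + z·[3/20·y_n + 17/20·y_{n+1}] ⇒ (1 − 17/20z)y_{n+1} = (1 + 3/20z)y_n
  Hence R(z) = (1 + 3/20z)/(1 − 17/20z).

Need |R(x)|<1, x<0.
x=-1.21: |R|=0.4035
x=-2: |R|=0.2593
x=-10: |R|=0.0526
x=-100: |R|=0.1628
θ=17/20≥1/2 ⇒ |1+3/20x|<|1−17/20x| ∀x<0 ⇒ interval (−∞,0).

interval (−∞, 0).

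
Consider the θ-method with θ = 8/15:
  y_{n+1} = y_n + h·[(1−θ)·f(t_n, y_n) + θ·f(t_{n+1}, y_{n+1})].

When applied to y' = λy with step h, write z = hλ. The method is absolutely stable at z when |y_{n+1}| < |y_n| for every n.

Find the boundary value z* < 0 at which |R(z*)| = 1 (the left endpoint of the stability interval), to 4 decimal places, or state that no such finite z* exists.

interval (−∞, 0).

Set f=λy, z=hλ:
  y_{n+1} = y_n + z·[7/15·y_n + 8/15·y_{n+1}] ⇒ (1 − 8/15z)y_{n+1} = (1 + 7/15z)y_n
  so R(z) = (1 + 7/15z)/(1 − 8/15z).

Need |R(x)|<1, x<0.
x=-0.79: |R|=0.4442
x=-2: |R|=0.0323
x=-10: |R|=0.5789
x=-100: |R|=0.8405
θ=8/15≥1/2 ⇒ |1+7/15x|<|1−8/15x| ∀x<0 ⇒ stable on all of ℝ⁻.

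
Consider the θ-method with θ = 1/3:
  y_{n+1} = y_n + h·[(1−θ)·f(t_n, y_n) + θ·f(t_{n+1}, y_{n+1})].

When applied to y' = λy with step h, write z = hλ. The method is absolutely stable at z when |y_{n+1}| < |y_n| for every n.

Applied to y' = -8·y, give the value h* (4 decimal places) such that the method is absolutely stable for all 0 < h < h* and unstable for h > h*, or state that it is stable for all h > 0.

Test eqn y'=λy, z=hλ:
  y_{n+1} = y_n + z·[2/3·y_n + 1/3·y_{n+1}] ⇒ (1 − 1/3z)y_{n+1} = (1 + 2/3z)y_n
  R(z) = (1 + 2/3z)/(1 − 1/3z).

Boundary: |R(x)|=1, x<0.
x=-0.56: |R|=0.5281
R=−1: 1+2/3x = −1+1/3x ⇒ -1/3x=2 ⇒ x=2/(-1/3)=-6.0000
Confirm numerically:
  x=-5.455: |R|=0.93554 <1
  x=-5.411: |R|=0.92997 <1
  x=-5.192: |R|=0.90137 <1
  x=-3.954: |R|=0.70578 <1
  x=-6.483: |R|=1.05093 >1
  x=-6.416: |R|=1.04418 >1
Stable set (-6.0000, 0).

(-6.0000,0); λ=-8 ⇒ h* = (6)/8 = 0.7500.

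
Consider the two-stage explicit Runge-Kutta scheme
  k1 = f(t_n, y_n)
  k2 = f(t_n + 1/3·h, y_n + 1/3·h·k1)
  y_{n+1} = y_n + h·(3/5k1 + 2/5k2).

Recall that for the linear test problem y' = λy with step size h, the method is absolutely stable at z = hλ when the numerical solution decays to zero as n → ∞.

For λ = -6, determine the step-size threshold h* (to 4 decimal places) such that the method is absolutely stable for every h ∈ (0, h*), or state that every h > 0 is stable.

On y'=λy, z=hλ:
  k1=λy_n ⇒ h·k1=z·y_n;  k2=λ(1+1/3z)y_n ⇒ h·k2=z(1+1/3z)y_n
  y_{n+1}/y_n = 1 + 3/5z + 2/5z(1+1/3z) = 1 + z + 2/15z²
  R(z) = 1 + z + 2/15z².

Find x<0 with |R(x)|<1.
x=-1.29: |R|=0.0681
R=1: x+2/15x²=0 ⇒ x=−15/2=-7.5000; min R=1−1/(4·2/15)=-0.8750>−1
Confirm numerically:
  x=-6.129: |R|=0.12038 <1
  x=-5.581: |R|=0.42799 <1
  x=-5.527: |R|=0.45397 <1
  x=-4.728: |R|=0.74747 <1
  x=-8.072: |R|=1.61562 >1
  x=-7.684: |R|=1.18851 >1
Interval (-7.5000, 0).

(-7.5000,0); λ=-6 ⇒ h* = (15/2)/6 = 1.2500.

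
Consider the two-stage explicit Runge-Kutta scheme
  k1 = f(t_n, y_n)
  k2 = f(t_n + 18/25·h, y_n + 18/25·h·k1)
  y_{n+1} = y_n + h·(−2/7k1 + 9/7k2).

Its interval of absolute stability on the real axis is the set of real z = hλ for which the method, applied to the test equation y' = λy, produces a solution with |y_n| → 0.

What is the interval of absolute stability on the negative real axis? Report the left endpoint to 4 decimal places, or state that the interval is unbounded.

(-1.0802, 0).

On y'=λy, z=hλ:
  k1=λy_n ⇒ h·k1=z·y_n;  k2=λ(1+18/25z)y_n ⇒ h·k2=z(1+18/25z)y_n
  y_{n+1}/y_n = 1 − 2/7z + 9/7z(1+18/25z) = 1 + z + 162/175z²
  R(z) = 1 + z + 162/175z².

Need |R(x)|<1, x<0.
x=-0.91: |R|=0.8566
R=1: x+162/175x²=0 ⇒ x=−175/162=-1.0802; min R=1−1/(4·162/175)=0.7299>−1
Confirm numerically:
  x=-0.780: |R|=0.78320 <1
  x=-0.770: |R|=0.77886 <1
  x=-0.495: |R|=0.73182 <1
  x=-1.635: |R|=1.83964 >1
  x=-1.228: |R|=1.16796 >1
Interval (-1.0802, 0).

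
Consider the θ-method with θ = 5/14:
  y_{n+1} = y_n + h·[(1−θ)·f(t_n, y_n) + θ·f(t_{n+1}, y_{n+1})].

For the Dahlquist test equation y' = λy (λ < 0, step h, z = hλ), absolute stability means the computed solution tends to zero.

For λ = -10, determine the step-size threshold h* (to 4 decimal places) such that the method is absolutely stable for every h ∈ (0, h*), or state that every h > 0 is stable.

With y'=λy (z=hλ):
  y_{n+1} = y_n + z·[9/14·y_n + 5/14·y_{n+1}] ⇒ (1 − 5/14z)y_{n+1} = (1 + 9/14z)y_n
  ⇒ R(z) = (1 + 9/14z)/(1 − 5/14z).

Find x<0 with |R(x)|<1.
x=-0.33: |R|=0.7048
R=−1: 1+9/14x = −1+5/14x ⇒ -2/7x=2 ⇒ x=2/(-2/7)=-7.0000
Confirm numerically:
  x=-6.494: |R|=0.95645 <1
  x=-6.058: |R|=0.91492 <1
  x=-4.554: |R|=0.73391 <1
  x=-3.698: |R|=0.59347 <1
  x=-7.599: |R|=1.04608 >1
  x=-7.580: |R|=1.04470 >1
  x=-7.472: |R|=1.03676 >1
Interval (-7.0000, 0).

(-7.0000,0); λ=-10 ⇒ h* = (7)/10 = 0.7000.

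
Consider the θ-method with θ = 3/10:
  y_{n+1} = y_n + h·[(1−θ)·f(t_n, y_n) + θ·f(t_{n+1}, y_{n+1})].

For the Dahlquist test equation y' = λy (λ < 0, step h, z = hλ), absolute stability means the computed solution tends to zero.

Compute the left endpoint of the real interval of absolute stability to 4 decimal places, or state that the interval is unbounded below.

Test eqn y'=λy, z=hλ:
  y_{n+1} = y_n + z·[7/10·y_n + 3/10·y_{n+1}] ⇒ (1 − 3/10z)y_{n+1} = (1 + 7/10z)y_n
  ⇒ R(z) = (1 + 7/10z)/(1 − 3/10z).

Solve |R(x)|<1 on ℝ⁻.
x=-0.86: |R|=0.3164
R=−1: 1+7/10x = −1+3/10x ⇒ -2/5x=2 ⇒ x=2/(-2/5)=-5.0000
Confirm numerically:
  x=-4.921: |R|=0.98724 <1
  x=-4.645: |R|=0.94067 <1
  x=-2.926: |R|=0.55821 <1
  x=-2.007: |R|=0.25273 <1
  x=-5.164: |R|=1.02573 >1
  x=-5.120: |R|=1.01893 >1
Stable set (-5.0000, 0).

z* = -5.0000.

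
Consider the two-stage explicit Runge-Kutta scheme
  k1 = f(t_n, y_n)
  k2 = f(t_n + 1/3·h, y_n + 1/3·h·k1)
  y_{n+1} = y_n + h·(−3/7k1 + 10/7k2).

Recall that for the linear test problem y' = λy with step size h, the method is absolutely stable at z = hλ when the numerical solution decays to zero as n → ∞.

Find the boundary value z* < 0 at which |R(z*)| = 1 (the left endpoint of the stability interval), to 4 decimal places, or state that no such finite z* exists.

z* = -2.1000.

Set f=λy, z=hλ:
  k1=λy_n ⇒ h·k1=z·y_n;  k2=λ(1+1/3z)y_n ⇒ h·k2=z(1+1/3z)y_n
  y_{n+1}/y_n = 1 − 3/7z + 10/7z(1+1/3z) = 1 + z + 10/21z²
  so R(z) = 1 + z + 10/21z².

Find x<0 with |R(x)|<1.
x=-1.06: |R|=0.4750
R=1: x+10/21x²=0 ⇒ x=−21/10=-2.1000; min R=1−1/(4·10/21)=0.4750>−1
Confirm numerically:
  x=-1.330: |R|=0.51233 <1
  x=-0.942: |R|=0.48055 <1
  x=-0.885: |R|=0.48796 <1
  x=-0.868: |R|=0.49077 <1
  x=-2.638: |R|=1.67583 >1
  x=-2.137: |R|=1.03765 >1
So |R|<1 on (-2.1000, 0).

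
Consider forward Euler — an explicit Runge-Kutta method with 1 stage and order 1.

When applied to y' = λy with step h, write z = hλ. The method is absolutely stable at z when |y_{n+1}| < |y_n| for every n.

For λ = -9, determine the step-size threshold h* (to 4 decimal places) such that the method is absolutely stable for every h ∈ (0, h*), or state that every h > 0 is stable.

With y'=λy (z=hλ):
  order 1, 1-stage ⇒ R(z)=1+z
  (e.g. R(-1.57)=-0.57000, |R|=0.57000)

Find x<0 with |R(x)|<1.
x=-1.57: |R|=0.5700
|R(-1.89)|=0.8900 |R(-1.84)|=0.8400 |R(-0.95)|=0.0500
Bisect:
  x_lo=-2.3321 |R|=1.3321  x_hi=-0.1282 |R|=0.8718
  mid=-1.23014 |R|=0.23014 →hi
  mid=-1.78113 |R|=0.78113 →hi
  mid=-2.05662 |R|=1.05662 →lo
  mid=-1.91888 |R|=0.91888 →hi
  mid=-1.98775 |R|=0.98775 →hi
  mid=-2.02219 |R|=1.02219 →lo
  mid=-2.00497 |R|=1.00497 →lo
  mid=-1.99636 |R|=0.99636 →hi
  mid=-2.00066 |R|=1.00066 →lo
  ...
  [-2.00012,-1.99999] ⇒ x*=-2.0000
Stable set (-2.0000, 0).

(-2.0000,0); λ=-9 ⇒ h* = 0.2222.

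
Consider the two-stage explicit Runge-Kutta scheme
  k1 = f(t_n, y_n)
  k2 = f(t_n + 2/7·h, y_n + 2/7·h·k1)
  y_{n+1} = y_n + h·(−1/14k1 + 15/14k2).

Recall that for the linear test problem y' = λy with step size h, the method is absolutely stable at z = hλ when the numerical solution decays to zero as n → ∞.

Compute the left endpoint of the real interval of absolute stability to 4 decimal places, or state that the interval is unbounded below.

z* = -3.2667.

With y'=λy (z=hλ):
  k1=λy_n ⇒ h·k1=z·y_n;  k2=λ(1+2/7z)y_n ⇒ h·k2=z(1+2/7z)y_n
  y_{n+1}/y_n = 1 − 1/14z + 15/14z(1+2/7z) = 1 + z + 15/49z²
  ⇒ R(z) = 1 + z + 15/49z².

Need |R(x)|<1, x<0.
x=-0.65: |R|=0.4793
R=1: x+15/49x²=0 ⇒ x=−49/15=-3.2667; min R=1−1/(4·15/49)=0.1833>−1
Confirm numerically:
  x=-3.168: |R|=0.90431 <1
  x=-2.620: |R|=0.48135 <1
  x=-2.426: |R|=0.37568 <1
  x=-3.678: |R|=1.46313 >1
  x=-3.643: |R|=1.41969 >1
Interval (-3.2667, 0).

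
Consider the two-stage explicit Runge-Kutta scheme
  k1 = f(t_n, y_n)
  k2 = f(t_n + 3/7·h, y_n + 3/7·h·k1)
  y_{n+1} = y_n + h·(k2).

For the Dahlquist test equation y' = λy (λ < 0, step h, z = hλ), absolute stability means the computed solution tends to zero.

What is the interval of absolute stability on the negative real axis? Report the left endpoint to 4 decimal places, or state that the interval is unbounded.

Set f=λy, z=hλ:
  k1=λy_n ⇒ h·k1=z·y_n;  k2=λ(1+3/7z)y_n ⇒ h·k2=z(1+3/7z)y_n
  y_{n+1}/y_n = 1 + z(1+3/7z) = 1 + z + 3/7z²
  ⇒ R(z) = 1 + z + 3/7z².

Need |R(x)|<1, x<0.
x=-1.3: |R|=0.4243
R=1: x+3/7x²=0 ⇒ x=−7/3=-2.3333; min R=1−1/(4·3/7)=0.4167>−1
Confirm numerically:
  x=-1.565: |R|=0.48467 <1
  x=-1.328: |R|=0.42782 <1
  x=-1.273: |R|=0.42151 <1
  x=-2.871: |R|=1.66156 >1
  x=-2.423: |R|=1.09311 >1
So |R|<1 on (-2.3333, 0).

(-2.3333, 0).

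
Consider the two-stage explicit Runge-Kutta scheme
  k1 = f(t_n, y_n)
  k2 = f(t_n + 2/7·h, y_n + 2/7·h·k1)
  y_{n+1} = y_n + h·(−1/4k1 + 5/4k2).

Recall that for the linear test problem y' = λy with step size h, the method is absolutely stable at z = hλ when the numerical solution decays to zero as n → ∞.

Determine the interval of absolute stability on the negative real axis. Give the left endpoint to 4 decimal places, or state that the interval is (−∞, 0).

Set f=λy, z=hλ:
  k1=λy_n ⇒ h·k1=z·y_n;  k2=λ(1+2/7z)y_n ⇒ h·k2=z(1+2/7z)y_n
  y_{n+1}/y_n = 1 − 1/4z + 5/4z(1+2/7z) = 1 + z + 5/14z²
  R(z) = 1 + z + 5/14z².

Solve |R(x)|<1 on ℝ⁻.
x=-0.34: |R|=0.7013
R=1: x+5/14x²=0 ⇒ x=−14/5=-2.8000; min R=1−1/(4·5/14)=0.3000>−1
Confirm numerically:
  x=-1.454: |R|=0.30104 <1
  x=-1.442: |R|=0.30063 <1
  x=-1.411: |R|=0.30004 <1
  x=-1.149: |R|=0.32250 <1
  x=-3.280: |R|=1.56229 >1
  x=-3.194: |R|=1.44944 >1
Stable set (-2.8000, 0).

z∈(-2.8000,0).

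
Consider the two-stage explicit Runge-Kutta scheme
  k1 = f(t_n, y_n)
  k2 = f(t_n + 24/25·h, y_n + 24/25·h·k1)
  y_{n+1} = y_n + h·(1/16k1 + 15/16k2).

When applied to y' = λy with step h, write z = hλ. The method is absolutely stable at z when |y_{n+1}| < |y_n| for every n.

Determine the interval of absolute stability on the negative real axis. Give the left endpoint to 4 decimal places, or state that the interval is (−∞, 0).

(-1.1111, 0).

Set f=λy, z=hλ:
  k1=λy_n ⇒ h·k1=z·y_n;  k2=λ(1+24/25z)y_n ⇒ h·k2=z(1+24/25z)y_n
  y_{n+1}/y_n = 1 + 1/16z + 15/16z(1+24/25z) = 1 + z + 9/10z²
  Hence R(z) = 1 + z + 9/10z².

Boundary: |R(x)|=1, x<0.
x=-0.67: |R|=0.7340
R=1: x+9/10x²=0 ⇒ x=−10/9=-1.1111; min R=1−1/(4·9/10)=0.7222>−1
Confirm numerically:
  x=-0.976: |R|=0.88132 <1
  x=-0.773: |R|=0.76478 <1
  x=-0.457: |R|=0.73096 <1
  x=-1.577: |R|=1.66124 >1
  x=-1.163: |R|=1.05431 >1
Stable set (-1.1111, 0).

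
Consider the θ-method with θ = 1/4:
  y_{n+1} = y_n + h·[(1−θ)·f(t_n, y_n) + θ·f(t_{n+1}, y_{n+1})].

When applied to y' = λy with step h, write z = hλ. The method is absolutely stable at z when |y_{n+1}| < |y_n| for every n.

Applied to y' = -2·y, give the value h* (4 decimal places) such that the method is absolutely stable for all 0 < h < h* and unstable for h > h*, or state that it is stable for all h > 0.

(-4.0000,0); λ=-2 ⇒ h* = (4)/2 = 2.0000.

With y'=λy (z=hλ):
  y_{n+1} = y_n + z·[3/4·y_n + 1/4·y_{n+1}] ⇒ (1 − 1/4z)y_{n+1} = (1 + 3/4z)y_n
  so R(z) = (1 + 3/4z)/(1 − 1/4z).

Need |R(x)|<1, x<0.
x=-1.2: |R|=0.0769
R=−1: 1+3/4x = −1+1/4x ⇒ -1/2x=2 ⇒ x=2/(-1/2)=-4.0000
Confirm numerically:
  x=-3.963: |R|=0.99071 <1
  x=-2.757: |R|=0.63209 <1
  x=-2.427: |R|=0.51050 <1
  x=-1.896: |R|=0.28630 <1
  x=-4.230: |R|=1.05589 >1
  x=-4.128: |R|=1.03150 >1
So |R|<1 on (-4.0000, 0).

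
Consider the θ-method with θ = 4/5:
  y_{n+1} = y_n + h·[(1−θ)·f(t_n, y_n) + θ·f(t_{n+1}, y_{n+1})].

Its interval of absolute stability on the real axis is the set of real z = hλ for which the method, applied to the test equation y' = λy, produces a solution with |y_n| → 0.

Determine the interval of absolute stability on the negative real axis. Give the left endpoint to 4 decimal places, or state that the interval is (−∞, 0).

interval (−∞, 0).

Set f=λy, z=hλ:
  y_{n+1} = y_n + z·[1/5·y_n + 4/5·y_{n+1}] ⇒ (1 − 4/5z)y_{n+1} = (1 + 1/5z)y_n
  Hence R(z) = (1 + 1/5z)/(1 − 4/5z).

Solve |R(x)|<1 on ℝ⁻.
x=-1.79: |R|=0.2640
x=-2: |R|=0.2308
x=-10: |R|=0.1111
x=-100: |R|=0.2346
θ=4/5≥1/2 ⇒ |1+1/5x|<|1−4/5x| ∀x<0 ⇒ stable on all of ℝ⁻.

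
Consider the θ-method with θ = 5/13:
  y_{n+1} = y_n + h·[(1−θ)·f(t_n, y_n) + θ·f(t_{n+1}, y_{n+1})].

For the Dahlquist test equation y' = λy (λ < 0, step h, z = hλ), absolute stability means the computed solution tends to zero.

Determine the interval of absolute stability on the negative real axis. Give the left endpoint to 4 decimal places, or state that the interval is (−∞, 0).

Test eqn y'=λy, z=hλ:
  y_{n+1} = y_n + z·[8/13·y_n + 5/13·y_{n+1}] ⇒ (1 − 5/13z)y_{n+1} = (1 + 8/13z)y_n
  so R(z) = (1 + 8/13z)/(1 − 5/13z).

Find x<0 with |R(x)|<1.
x=-1.14: |R|=0.2075
R=−1: 1+8/13x = −1+5/13x ⇒ -3/13x=2 ⇒ x=2/(-3/13)=-8.6667
Confirm numerically:
  x=-8.469: |R|=0.98929 <1
  x=-8.077: |R|=0.96686 <1
  x=-7.241: |R|=0.91308 <1
  x=-4.470: |R|=0.64385 <1
  x=-9.058: |R|=1.02014 >1
  x=-8.805: |R|=1.00728 >1
So |R|<1 on (-8.6667, 0).

z∈(-8.6667,0).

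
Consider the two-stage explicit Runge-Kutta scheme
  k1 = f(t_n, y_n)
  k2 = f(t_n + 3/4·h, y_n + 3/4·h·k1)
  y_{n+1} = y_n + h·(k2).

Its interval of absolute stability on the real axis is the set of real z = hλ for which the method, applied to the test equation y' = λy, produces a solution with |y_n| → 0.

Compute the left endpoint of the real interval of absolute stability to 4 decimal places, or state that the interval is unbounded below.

left endpoint -1.3333.

Set f=λy, z=hλ:
  k1=λy_n ⇒ h·k1=z·y_n;  k2=λ(1+3/4z)y_n ⇒ h·k2=z(1+3/4z)y_n
  y_{n+1}/y_n = 1 + z(1+3/4z) = 1 + z + 3/4z²
  Hence R(z) = 1 + z + 3/4z².

Need |R(x)|<1, x<0.
x=-0.63: |R|=0.6677
R=1: x+3/4x²=0 ⇒ x=−4/3=-1.3333; min R=1−1/(4·3/4)=0.6667>−1
Confirm numerically:
  x=-1.139: |R|=0.83399 <1
  x=-0.996: |R|=0.74801 <1
  x=-0.856: |R|=0.69355 <1
  x=-1.575: |R|=1.28547 >1
  x=-1.390: |R|=1.05907 >1
Interval (-1.3333, 0).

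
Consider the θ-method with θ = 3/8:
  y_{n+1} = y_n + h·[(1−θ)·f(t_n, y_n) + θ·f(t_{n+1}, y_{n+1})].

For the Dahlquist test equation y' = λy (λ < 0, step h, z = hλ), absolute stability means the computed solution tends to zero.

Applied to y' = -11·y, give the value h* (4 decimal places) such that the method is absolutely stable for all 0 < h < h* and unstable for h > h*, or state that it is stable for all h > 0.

(-8.0000,0); λ=-11 ⇒ h* = (8)/11 = 0.7273.

On y'=λy, z=hλ:
  y_{n+1} = y_n + z·[5/8·y_n + 3/8·y_{n+1}] ⇒ (1 − 3/8z)y_{n+1} = (1 + 5/8z)y_n
  R(z) = (1 + 5/8z)/(1 − 3/8z).

Find x<0 with |R(x)|<1.
x=-1.2: |R|=0.1724
R=−1: 1+5/8x = −1+3/8x ⇒ -1/4x=2 ⇒ x=2/(-1/4)=-8.0000
Confirm numerically:
  x=-5.402: |R|=0.78534 <1
  x=-4.746: |R|=0.70735 <1
  x=-3.452: |R|=0.50447 <1
  x=-8.586: |R|=1.03472 >1
  x=-8.073: |R|=1.00453 >1
Interval (-8.0000, 0).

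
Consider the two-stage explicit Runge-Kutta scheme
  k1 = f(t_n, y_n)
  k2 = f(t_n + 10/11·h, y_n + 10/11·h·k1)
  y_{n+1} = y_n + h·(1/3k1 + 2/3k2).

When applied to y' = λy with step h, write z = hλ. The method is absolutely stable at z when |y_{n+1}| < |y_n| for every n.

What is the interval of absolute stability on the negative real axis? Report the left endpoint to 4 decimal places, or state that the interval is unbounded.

On y'=λy, z=hλ:
  k1=λy_n ⇒ h·k1=z·y_n;  k2=λ(1+10/11z)y_n ⇒ h·k2=z(1+10/11z)y_n
  y_{n+1}/y_n = 1 + 1/3z + 2/3z(1+10/11z) = 1 + z + 20/33z²
  ⇒ R(z) = 1 + z + 20/33z².

Boundary: |R(x)|=1, x<0.
x=-0.53: |R|=0.6402
R=1: x+20/33x²=0 ⇒ x=−33/20=-1.6500; min R=1−1/(4·20/33)=0.5875>−1
Confirm numerically:
  x=-1.383: |R|=0.77621 <1
  x=-1.183: |R|=0.66518 <1
  x=-0.945: |R|=0.59623 <1
  x=-2.021: |R|=1.45442 >1
  x=-2.013: |R|=1.44286 >1
  x=-1.714: |R|=1.06648 >1
Interval (-1.6500, 0).

(-1.6500, 0).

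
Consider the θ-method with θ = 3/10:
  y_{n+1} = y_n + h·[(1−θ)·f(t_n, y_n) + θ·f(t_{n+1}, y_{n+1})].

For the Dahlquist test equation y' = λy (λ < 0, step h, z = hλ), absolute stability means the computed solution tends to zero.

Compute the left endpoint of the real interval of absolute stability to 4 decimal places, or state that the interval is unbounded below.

On y'=λy, z=hλ:
  y_{n+1} = y_n + z·[7/10·y_n + 3/10·y_{n+1}] ⇒ (1 − 3/10z)y_{n+1} = (1 + 7/10z)y_n
  ⇒ R(z) = (1 + 7/10z)/(1 − 3/10z).

Find x<0 with |R(x)|<1.
x=-1.57: |R|=0.0673
R=−1: 1+7/10x = −1+3/10x ⇒ -2/5x=2 ⇒ x=2/(-2/5)=-5.0000
Confirm numerically:
  x=-4.178: |R|=0.85409 <1
  x=-4.027: |R|=0.82374 <1
  x=-3.350: |R|=0.67082 <1
  x=-2.143: |R|=0.30440 <1
  x=-5.407: |R|=1.06209 >1
  x=-5.078: |R|=1.01236 >1
  x=-5.077: |R|=1.01221 >1
So |R|<1 on (-5.0000, 0).

left endpoint -5.0000.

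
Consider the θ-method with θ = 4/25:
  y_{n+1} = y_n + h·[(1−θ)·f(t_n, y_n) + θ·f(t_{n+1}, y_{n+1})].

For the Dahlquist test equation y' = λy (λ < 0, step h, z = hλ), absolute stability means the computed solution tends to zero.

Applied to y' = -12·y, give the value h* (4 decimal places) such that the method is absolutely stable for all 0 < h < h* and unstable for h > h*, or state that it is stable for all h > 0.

(-2.9412,0); λ=-12 ⇒ h* = (50/17)/12 = 0.2451.

On y'=λy, z=hλ:
  y_{n+1} = y_n + z·[21/25·y_n + 4/25·y_{n+1}] ⇒ (1 − 4/25z)y_{n+1} = (1 + 21/25z)y_n
  ⇒ R(z) = (1 + 21/25z)/(1 − 4/25z).

Need |R(x)|<1, x<0.
x=-1.74: |R|=0.3611
R=−1: 1+21/25x = −1+4/25x ⇒ -17/25x=2 ⇒ x=2/(-17/25)=-2.9412
Confirm numerically:
  x=-2.763: |R|=0.91598 <1
  x=-1.900: |R|=0.45706 <1
  x=-1.616: |R|=0.28401 <1
  x=-3.532: |R|=1.25670 >1
  x=-3.384: |R|=1.19535 >1
  x=-3.299: |R|=1.15926 >1
So |R|<1 on (-2.9412, 0).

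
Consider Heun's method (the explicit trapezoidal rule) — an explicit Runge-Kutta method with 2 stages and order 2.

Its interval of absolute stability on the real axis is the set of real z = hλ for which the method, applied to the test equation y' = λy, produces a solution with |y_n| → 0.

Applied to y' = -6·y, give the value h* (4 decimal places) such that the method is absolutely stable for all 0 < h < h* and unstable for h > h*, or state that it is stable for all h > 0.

Test eqn y'=λy, z=hλ:
  order 2, 2-stage ⇒ R(z)=1+z+z^2/2
  (e.g. R(-1.3)=0.54500, |R|=0.54500)

Find x<0 with |R(x)|<1.
x=-1.3: |R|=0.5450
|R(-1.05)|=0.5012 |R(-0.9)|=0.5050 |R(-0.65)|=0.5613
Bisect:
  x_lo=-2.6058 |R|=1.7893  x_hi=-0.1199 |R|=0.8872
  mid=-1.36286 |R|=0.56583 →hi
  mid=-1.98432 |R|=0.98444 →hi
  mid=-2.29505 |R|=1.33857 →lo
  mid=-2.13968 |R|=1.14944 →lo
  mid=-2.06200 |R|=1.06392 →lo
  mid=-2.02316 |R|=1.02343 →lo
  mid=-2.00374 |R|=1.00375 →lo
  mid=-1.99403 |R|=0.99405 →hi
  mid=-1.99888 |R|=0.99888 →hi
  mid=-2.00131 |R|=1.00131 →lo
  ...
  [-2.00010,-1.99995] ⇒ x*=-2.0000
Interval (-2.0000, 0).

(-2.0000,0); λ=-6 ⇒ h* = 0.3333.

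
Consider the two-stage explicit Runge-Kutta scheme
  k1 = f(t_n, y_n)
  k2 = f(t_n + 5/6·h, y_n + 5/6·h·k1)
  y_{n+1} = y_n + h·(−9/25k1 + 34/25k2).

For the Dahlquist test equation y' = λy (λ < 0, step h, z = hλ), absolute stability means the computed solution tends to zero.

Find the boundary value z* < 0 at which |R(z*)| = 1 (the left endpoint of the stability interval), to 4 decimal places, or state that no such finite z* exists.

Set f=λy, z=hλ:
  k1=λy_n ⇒ h·k1=z·y_n;  k2=λ(1+5/6z)y_n ⇒ h·k2=z(1+5/6z)y_n
  y_{n+1}/y_n = 1 − 9/25z + 34/25z(1+5/6z) = 1 + z + 17/15z²
  Hence R(z) = 1 + z + 17/15z².

Boundary: |R(x)|=1, x<0.
x=-0.85: |R|=0.9688
R=1: x+17/15x²=0 ⇒ x=−15/17=-0.8824; min R=1−1/(4·17/15)=0.7794>−1
Confirm numerically:
  x=-0.705: |R|=0.85829 <1
  x=-0.617: |R|=0.81445 <1
  x=-0.389: |R|=0.78250 <1
  x=-1.439: |R|=1.90782 >1
  x=-1.271: |R|=1.55983 >1
  x=-0.973: |R|=1.09996 >1
So |R|<1 on (-0.8824, 0).

z* = -0.8824.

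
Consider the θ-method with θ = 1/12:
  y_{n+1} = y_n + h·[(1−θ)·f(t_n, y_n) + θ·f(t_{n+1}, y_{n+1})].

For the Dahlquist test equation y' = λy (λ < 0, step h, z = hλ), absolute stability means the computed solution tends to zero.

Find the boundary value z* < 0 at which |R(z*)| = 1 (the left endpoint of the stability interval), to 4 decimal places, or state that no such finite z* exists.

z* = -2.4000.

With y'=λy (z=hλ):
  y_{n+1} = y_n + z·[11/12·y_n + 1/12·y_{n+1}] ⇒ (1 − 1/12z)y_{n+1} = (1 + 11/12z)y_n
  Hence R(z) = (1 + 11/12z)/(1 − 1/12z).

Boundary: |R(x)|=1, x<0.
x=-0.69: |R|=0.3475
R=−1: 1+11/12x = −1+1/12x ⇒ -5/6x=2 ⇒ x=2/(-5/6)=-2.4000
Confirm numerically:
  x=-1.333: |R|=0.19973 <1
  x=-1.102: |R|=0.00931 <1
  x=-1.032: |R|=0.04972 <1
  x=-1.010: |R|=0.06841 <1
  x=-2.924: |R|=1.35111 >1
  x=-2.920: |R|=1.34853 >1
  x=-2.431: |R|=1.02148 >1
So |R|<1 on (-2.4000, 0).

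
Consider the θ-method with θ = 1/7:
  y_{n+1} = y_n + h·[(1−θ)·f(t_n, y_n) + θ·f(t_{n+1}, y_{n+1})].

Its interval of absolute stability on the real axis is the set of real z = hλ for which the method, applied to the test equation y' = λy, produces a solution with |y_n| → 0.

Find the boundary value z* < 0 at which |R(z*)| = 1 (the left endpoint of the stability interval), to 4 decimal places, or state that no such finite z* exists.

left endpoint -2.8000.

On y'=λy, z=hλ:
  y_{n+1} = y_n + z·[6/7·y_n + 1/7·y_{n+1}] ⇒ (1 − 1/7z)y_{n+1} = (1 + 6/7z)y_n
  ⇒ R(z) = (1 + 6/7z)/(1 − 1/7z).

Solve |R(x)|<1 on ℝ⁻.
x=-0.77: |R|=0.3063
R=−1: 1+6/7x = −1+1/7x ⇒ -5/7x=2 ⇒ x=2/(-5/7)=-2.8000
Confirm numerically:
  x=-2.741: |R|=0.96972 <1
  x=-2.600: |R|=0.89583 <1
  x=-1.950: |R|=0.52514 <1
  x=-1.445: |R|=0.19775 <1
  x=-3.398: |R|=1.28756 >1
  x=-2.949: |R|=1.07488 >1
  x=-2.885: |R|=1.04299 >1
Stable set (-2.8000, 0).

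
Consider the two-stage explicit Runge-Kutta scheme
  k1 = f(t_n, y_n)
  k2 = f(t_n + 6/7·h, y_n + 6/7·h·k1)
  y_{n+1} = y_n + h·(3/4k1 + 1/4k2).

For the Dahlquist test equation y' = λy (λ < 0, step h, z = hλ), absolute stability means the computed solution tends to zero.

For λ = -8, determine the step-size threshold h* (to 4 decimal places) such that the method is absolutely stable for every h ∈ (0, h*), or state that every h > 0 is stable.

Set f=λy, z=hλ:
  k1=λy_n ⇒ h·k1=z·y_n;  k2=λ(1+6/7z)y_n ⇒ h·k2=z(1+6/7z)y_n
  y_{n+1}/y_n = 1 + 3/4z + 1/4z(1+6/7z) = 1 + z + 3/14z²
  so R(z) = 1 + z + 3/14z².

Need |R(x)|<1, x<0.
x=-0.48: |R|=0.5694
R=1: x+3/14x²=0 ⇒ x=−14/3=-4.6667; min R=1−1/(4·3/14)=-0.1667>−1
Confirm numerically:
  x=-3.994: |R|=0.42429 <1
  x=-2.981: |R|=0.07678 <1
  x=-2.838: |R|=0.11209 <1
  x=-2.735: |R|=0.13209 <1
  x=-5.229: |R|=1.63009 >1
  x=-4.904: |R|=1.24940 >1
  x=-4.794: |R|=1.13081 >1
So |R|<1 on (-4.6667, 0).

(-4.6667,0); λ=-8 ⇒ h* = (14/3)/8 = 0.5833.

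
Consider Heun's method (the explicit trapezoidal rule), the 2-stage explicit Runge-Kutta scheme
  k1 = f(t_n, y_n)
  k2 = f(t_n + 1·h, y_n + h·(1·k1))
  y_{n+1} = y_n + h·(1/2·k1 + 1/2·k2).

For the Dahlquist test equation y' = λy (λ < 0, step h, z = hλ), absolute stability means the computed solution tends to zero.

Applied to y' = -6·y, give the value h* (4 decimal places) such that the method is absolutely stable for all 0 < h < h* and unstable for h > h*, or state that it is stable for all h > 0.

(-2.0000,0); λ=-6 ⇒ h* = 0.3333.

Set f=λy, z=hλ:
  order 2, 2-stage ⇒ R(z)=1+z+z^2/2
  (e.g. R(-1.65)=0.71125, |R|=0.71125)

Boundary: |R(x)|=1, x<0.
x=-1.65: |R|=0.7112
|R(-1.67)|=0.7244 |R(-1.2)|=0.5200 |R(-1.17)|=0.5144
Bisect:
  x_lo=-2.7015 |R|=1.9476  x_hi=-0.1533 |R|=0.8585
  mid=-1.42739 |R|=0.59133 →hi
  mid=-2.06445 |R|=1.06653 →lo
  mid=-1.74592 |R|=0.77820 →hi
  mid=-1.90518 |R|=0.90968 →hi
  mid=-1.98482 |R|=0.98493 →hi
  mid=-2.02463 |R|=1.02494 →lo
  mid=-2.00473 |R|=1.00474 →lo
  mid=-1.99477 |R|=0.99479 →hi
  ...
  [-2.00006,-1.99990] ⇒ x*=-2.0000
Interval (-2.0000, 0).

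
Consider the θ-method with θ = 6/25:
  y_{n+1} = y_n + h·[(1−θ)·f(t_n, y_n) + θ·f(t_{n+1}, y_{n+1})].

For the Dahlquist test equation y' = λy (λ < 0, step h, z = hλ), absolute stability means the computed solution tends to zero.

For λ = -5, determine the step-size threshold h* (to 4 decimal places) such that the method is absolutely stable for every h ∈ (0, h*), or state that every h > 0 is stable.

On y'=λy, z=hλ:
  y_{n+1} = y_n + z·[19/25·y_n + 6/25·y_{n+1}] ⇒ (1 − 6/25z)y_{n+1} = (1 + 19/25z)y_n
  so R(z) = (1 + 19/25z)/(1 − 6/25z).

Need |R(x)|<1, x<0.
x=-0.5: |R|=0.5536
R=−1: 1+19/25x = −1+6/25x ⇒ -13/25x=2 ⇒ x=2/(-13/25)=-3.8462
Confirm numerically:
  x=-3.075: |R|=0.76928 <1
  x=-2.540: |R|=0.57803 <1
  x=-1.578: |R|=0.14454 <1
  x=-4.128: |R|=1.07362 >1
  x=-4.077: |R|=1.06067 >1
Interval (-3.8462, 0).

(-3.8462,0); λ=-5 ⇒ h* = (50/13)/5 = 0.7692.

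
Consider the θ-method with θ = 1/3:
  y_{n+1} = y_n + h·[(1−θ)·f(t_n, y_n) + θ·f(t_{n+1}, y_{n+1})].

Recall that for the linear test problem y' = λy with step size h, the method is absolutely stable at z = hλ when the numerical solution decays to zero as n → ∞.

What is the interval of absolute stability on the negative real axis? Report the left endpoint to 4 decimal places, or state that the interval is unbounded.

Set f=λy, z=hλ:
  y_{n+1} = y_n + z·[2/3·y_n + 1/3·y_{n+1}] ⇒ (1 − 1/3z)y_{n+1} = (1 + 2/3z)y_n
  Hence R(z) = (1 + 2/3z)/(1 − 1/3z).

Boundary: |R(x)|=1, x<0.
x=-1.43: |R|=0.0316
R=−1: 1+2/3x = −1+1/3x ⇒ -1/3x=2 ⇒ x=2/(-1/3)=-6.0000
Confirm numerically:
  x=-5.572: |R|=0.95007 <1
  x=-4.741: |R|=0.83736 <1
  x=-4.597: |R|=0.81532 <1
  x=-3.492: |R|=0.61368 <1
  x=-6.569: |R|=1.05946 >1
  x=-6.092: |R|=1.01012 >1
So |R|<1 on (-6.0000, 0).

z∈(-6.0000,0).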